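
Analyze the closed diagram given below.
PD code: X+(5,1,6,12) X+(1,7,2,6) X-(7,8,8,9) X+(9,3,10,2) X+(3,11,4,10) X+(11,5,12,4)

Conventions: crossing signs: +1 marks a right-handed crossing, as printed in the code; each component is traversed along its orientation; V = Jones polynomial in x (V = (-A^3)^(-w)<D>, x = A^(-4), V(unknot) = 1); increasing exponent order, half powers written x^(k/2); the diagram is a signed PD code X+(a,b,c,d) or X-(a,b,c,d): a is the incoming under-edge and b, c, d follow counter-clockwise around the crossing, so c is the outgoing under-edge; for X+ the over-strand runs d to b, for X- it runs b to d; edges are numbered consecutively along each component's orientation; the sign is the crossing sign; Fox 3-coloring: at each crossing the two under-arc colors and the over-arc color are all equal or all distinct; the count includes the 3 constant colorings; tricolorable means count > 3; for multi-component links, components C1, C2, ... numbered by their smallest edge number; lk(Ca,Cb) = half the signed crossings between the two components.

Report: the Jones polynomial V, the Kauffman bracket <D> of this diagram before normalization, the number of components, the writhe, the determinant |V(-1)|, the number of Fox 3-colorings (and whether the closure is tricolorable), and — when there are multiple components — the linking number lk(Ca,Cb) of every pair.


V = x^2 + x^4 - x^5 + x^6 - x^7
<D> = -A^-16 + A^-12 - A^-8 + A^-4 + A^4 (w = +4)
1 component over 6 crossings, w = +4
3 Fox colorings among 3^6, |V(-1)| = 5: not tricolorable
why: det 5 = |V(-1)|; not divisible by 3, so not tricolorable


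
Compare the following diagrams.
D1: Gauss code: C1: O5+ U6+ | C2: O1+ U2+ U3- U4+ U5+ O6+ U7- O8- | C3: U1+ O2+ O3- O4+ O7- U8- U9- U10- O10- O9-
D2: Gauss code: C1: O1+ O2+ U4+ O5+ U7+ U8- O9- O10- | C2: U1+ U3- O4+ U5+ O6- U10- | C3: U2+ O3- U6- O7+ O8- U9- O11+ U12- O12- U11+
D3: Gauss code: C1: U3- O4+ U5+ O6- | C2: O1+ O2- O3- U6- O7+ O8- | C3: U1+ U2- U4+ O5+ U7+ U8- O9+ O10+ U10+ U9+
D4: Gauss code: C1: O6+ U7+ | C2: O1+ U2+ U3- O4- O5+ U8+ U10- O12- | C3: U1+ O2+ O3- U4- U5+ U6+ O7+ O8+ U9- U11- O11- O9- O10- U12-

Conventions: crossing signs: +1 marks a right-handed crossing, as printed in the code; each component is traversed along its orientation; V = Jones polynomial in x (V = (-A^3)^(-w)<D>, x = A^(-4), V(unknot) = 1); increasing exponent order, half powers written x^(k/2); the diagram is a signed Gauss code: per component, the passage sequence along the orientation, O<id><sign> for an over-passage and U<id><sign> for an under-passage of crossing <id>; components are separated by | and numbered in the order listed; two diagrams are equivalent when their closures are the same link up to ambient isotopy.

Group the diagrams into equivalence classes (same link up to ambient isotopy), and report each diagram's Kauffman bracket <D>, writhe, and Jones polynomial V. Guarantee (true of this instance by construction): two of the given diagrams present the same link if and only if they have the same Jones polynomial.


classes: {D1, D4} | {D2, D3}
V(D1) = 1 + x + x^2 + x^3  [10 crossings, <D> = A^-12 + A^-8 + A^-4 + 1, w = 0]
V(D2) = x^-2 + 2 + x^2  [12 crossings, <D> = A^-8 + 2 + A^8, w = 0]
V(D3) = x^-2 + 2 + x^2  (w +2, c 10, <D> = A^-2 + 2A^6 + A^14)
V(D4) = 1 + x + x^2 + x^3  (w 0, c 12, <D> = A^-12 + A^-8 + A^-4 + 1)
note: 2 values of V(x) split the 4 diagrams


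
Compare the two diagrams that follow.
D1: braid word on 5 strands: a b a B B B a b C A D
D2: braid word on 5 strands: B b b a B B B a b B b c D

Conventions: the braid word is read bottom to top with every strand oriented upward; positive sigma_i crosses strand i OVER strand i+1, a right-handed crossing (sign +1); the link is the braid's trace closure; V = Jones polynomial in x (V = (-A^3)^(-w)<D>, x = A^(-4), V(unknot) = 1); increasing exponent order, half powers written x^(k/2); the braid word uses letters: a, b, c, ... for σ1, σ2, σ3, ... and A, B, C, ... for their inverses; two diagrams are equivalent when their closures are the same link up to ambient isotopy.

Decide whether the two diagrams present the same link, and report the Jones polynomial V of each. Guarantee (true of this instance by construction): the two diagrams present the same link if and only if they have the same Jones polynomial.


same link: yes
V(D1) = x^(-3/2) - x^(-1/2) - x^(3/2) - x^(7/2)  [11 crossings, <D> = A^-17 + A^-9 + A^-1 - A^3, w = -1]
V(D2) = x^(-3/2) - x^(-1/2) - x^(3/2) - x^(7/2)  [13 crossings, <D> = A^-11 + A^-3 + A^5 - A^9, w = +1]
insight: from 11 to 13 crossings by R-moves: one link, two diagrams


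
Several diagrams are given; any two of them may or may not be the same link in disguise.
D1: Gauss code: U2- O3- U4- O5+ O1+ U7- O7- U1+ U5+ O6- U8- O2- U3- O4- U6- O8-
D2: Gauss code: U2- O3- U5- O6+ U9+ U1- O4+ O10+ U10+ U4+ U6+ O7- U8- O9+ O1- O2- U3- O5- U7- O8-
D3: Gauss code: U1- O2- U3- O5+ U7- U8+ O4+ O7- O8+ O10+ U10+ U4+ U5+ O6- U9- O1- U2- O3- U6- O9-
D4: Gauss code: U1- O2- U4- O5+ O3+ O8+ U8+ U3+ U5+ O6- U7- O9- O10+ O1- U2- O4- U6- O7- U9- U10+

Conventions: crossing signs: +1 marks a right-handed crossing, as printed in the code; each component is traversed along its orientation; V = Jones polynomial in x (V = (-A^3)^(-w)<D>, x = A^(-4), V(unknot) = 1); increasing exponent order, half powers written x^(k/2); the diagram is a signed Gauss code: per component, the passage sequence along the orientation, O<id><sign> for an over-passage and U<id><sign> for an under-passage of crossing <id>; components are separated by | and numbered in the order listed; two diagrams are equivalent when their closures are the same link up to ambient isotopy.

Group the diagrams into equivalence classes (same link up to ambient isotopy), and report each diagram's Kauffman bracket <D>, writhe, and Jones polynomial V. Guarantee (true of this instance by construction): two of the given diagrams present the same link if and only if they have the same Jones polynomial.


equivalence classes: {D1, D2, D3, D4}
D1 (bracket A^-4 + A^4 - A^8 + A^12 - A^16; 8 crossings at w = -4): V = -x^-7 + x^-6 - x^-5 + x^-4 + x^-2
D2 (bracket A^2 + A^10 - A^14 + A^18 - A^22; 10 crossings at w = -2): V = -x^-7 + x^-6 - x^-5 + x^-4 + x^-2
V(D3) = -x^-7 + x^-6 - x^-5 + x^-4 + x^-2  (w -2, c 10, <D> = A^2 + A^10 - A^14 + A^18 - A^22)
V(D4) = -x^-7 + x^-6 - x^-5 + x^-4 + x^-2  [10 crossings, <D> = A^2 + A^10 - A^14 + A^18 - A^22, w = -2]
key observation: all 4 diagrams share one V(x), hence one class


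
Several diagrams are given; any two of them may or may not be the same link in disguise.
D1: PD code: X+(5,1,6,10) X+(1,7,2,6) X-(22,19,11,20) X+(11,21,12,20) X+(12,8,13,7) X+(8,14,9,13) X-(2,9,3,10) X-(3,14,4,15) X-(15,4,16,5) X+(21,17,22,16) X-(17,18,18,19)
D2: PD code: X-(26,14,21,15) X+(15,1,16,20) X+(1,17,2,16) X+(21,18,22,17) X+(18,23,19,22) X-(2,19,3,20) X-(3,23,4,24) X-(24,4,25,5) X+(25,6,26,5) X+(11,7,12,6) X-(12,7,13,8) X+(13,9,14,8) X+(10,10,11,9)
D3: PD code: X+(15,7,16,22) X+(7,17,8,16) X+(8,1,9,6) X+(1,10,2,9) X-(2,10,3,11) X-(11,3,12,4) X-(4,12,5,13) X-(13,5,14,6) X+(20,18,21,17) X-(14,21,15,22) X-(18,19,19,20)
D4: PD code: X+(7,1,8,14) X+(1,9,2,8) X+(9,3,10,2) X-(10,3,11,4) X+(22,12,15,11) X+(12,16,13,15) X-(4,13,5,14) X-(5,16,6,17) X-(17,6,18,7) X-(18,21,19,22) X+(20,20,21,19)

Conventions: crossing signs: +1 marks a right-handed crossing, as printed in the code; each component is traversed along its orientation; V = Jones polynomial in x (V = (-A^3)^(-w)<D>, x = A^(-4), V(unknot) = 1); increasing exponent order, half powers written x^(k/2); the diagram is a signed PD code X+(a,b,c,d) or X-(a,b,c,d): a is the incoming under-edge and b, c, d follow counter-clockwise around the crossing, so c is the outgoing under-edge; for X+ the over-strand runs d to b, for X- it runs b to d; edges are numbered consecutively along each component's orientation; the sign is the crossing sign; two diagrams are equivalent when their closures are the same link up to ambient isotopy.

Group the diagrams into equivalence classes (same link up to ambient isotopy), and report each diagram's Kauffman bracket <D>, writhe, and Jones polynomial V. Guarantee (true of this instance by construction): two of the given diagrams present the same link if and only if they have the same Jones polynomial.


classes: {D1, D2, D4} | {D3}
V(D1) = -x^(-3/2) + x^(-1/2) - 2x^(1/2) + x^(3/2) - 2x^(5/2) + x^(7/2)  [11 crossings, <D> = -A^-11 + 2A^-7 - A^-3 + 2A - A^5 + A^9, w = +1]
V(D2) = -x^(-3/2) + x^(-1/2) - 2x^(1/2) + x^(3/2) - 2x^(5/2) + x^(7/2)  [13 crossings, <D> = -A^-5 + 2A^-1 - A^3 + 2A^7 - A^11 + A^15, w = +3]
D3 (bracket A^-1 + A^7; 11 crossings at w = -1): V = -x^(-5/2) - x^(-1/2)
D4 (bracket -A^-11 + 2A^-7 - A^-3 + 2A - A^5 + A^9; 11 crossings at w = +1): V = -x^(-3/2) + x^(-1/2) - 2x^(1/2) + x^(3/2) - 2x^(5/2) + x^(7/2)
insight: comparing 4 Jones polynomials yields 2 groups


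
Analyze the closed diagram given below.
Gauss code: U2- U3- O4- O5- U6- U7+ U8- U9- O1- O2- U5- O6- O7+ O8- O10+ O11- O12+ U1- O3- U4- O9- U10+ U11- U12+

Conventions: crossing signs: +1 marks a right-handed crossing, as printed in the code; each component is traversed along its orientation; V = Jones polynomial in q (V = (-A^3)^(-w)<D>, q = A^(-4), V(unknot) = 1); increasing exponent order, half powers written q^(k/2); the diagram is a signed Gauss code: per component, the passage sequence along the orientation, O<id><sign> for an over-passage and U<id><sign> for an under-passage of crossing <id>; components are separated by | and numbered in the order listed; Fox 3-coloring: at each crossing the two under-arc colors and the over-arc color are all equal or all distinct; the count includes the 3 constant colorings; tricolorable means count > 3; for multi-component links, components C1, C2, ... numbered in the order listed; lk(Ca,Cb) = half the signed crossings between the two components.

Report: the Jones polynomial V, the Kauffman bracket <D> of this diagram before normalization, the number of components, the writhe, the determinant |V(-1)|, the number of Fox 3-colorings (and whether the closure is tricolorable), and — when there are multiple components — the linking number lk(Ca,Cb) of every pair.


V(q) = -q^-7 + q^-6 - q^-5 + q^-4 + q^-2
bracket: A^-10 + A^-2 - A^2 + A^6 - A^10, w = -6
1 component, writhe -6, over 12 crossings
det 5, colorings 3 of 3^12 — not tricolorable
observation: |V(-1)| = 5: so not tricolorable, since 3 does not divide 5


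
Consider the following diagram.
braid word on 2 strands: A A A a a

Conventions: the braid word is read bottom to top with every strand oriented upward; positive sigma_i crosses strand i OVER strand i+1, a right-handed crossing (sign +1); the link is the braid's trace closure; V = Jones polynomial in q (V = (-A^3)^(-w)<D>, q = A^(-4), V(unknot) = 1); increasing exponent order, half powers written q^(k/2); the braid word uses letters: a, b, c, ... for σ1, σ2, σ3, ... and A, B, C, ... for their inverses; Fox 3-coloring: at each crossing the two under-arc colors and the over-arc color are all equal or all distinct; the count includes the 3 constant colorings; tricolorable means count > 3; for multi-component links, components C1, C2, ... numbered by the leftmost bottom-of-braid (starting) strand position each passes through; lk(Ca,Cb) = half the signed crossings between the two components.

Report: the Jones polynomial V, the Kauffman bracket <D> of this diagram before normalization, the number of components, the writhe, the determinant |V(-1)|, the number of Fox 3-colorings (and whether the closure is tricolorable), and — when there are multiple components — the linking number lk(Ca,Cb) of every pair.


V = 1
<D> = -A^-3 (w = -1)
1 component over 5 crossings, w = -1
3 Fox colorings among 3^5, |V(-1)| = 1: not tricolorable
why: the word shrinks to σ1⁻¹ after cancelling


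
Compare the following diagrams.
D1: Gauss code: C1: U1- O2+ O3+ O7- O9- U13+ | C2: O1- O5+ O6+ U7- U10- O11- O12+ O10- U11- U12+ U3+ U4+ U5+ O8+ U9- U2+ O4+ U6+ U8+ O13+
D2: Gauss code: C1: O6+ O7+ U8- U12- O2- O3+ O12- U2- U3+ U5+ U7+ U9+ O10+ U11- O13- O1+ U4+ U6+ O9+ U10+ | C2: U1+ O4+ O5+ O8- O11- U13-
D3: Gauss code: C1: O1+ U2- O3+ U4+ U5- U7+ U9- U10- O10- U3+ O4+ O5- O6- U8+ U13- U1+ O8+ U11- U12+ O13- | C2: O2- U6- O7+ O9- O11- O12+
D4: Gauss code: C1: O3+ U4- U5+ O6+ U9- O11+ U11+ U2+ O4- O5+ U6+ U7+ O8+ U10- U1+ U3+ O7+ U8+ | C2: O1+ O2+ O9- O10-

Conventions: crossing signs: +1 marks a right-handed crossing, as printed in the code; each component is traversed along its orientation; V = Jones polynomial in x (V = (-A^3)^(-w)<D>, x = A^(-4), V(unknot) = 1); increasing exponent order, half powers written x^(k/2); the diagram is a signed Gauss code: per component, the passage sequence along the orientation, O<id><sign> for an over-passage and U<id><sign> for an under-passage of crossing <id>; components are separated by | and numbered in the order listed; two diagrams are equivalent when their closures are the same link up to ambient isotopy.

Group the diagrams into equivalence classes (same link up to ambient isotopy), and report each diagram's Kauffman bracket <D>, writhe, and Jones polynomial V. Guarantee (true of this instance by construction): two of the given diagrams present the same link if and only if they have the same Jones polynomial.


classes: {D1, D2, D4} | {D3}
V(D1) = -x^(1/2) - x^(3/2) - x^(5/2) + x^(9/2)  [13 crossings, <D> = -A^-9 + A^-1 + A^3 + A^7, w = +3]
V(D2) = -x^(1/2) - x^(3/2) - x^(5/2) + x^(9/2)  (w +3, c 13, <D> = -A^-9 + A^-1 + A^3 + A^7)
D3 (bracket A^-1 + A^7; 13 crossings at w = -1): V = -x^(-5/2) - x^(-1/2)
V(D4) = -x^(1/2) - x^(3/2) - x^(5/2) + x^(9/2)  [11 crossings, <D> = -A^-3 + A^5 + A^9 + A^13, w = +5]
note: 2 values of V(x) split the 4 diagrams


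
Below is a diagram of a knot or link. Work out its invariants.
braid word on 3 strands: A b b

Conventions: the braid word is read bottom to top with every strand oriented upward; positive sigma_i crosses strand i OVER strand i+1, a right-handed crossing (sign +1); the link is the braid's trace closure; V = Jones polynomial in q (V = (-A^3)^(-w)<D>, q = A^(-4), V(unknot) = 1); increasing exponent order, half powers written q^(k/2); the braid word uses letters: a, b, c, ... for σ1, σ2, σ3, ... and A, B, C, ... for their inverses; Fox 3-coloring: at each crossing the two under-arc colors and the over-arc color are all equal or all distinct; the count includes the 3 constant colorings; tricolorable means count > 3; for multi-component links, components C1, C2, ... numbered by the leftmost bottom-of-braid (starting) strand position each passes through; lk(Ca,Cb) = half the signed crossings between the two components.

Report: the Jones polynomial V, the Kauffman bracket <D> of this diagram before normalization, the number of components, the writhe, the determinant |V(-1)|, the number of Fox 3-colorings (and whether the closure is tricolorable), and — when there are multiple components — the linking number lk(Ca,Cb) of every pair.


V = -q^(1/2) - q^(5/2)
<D> = A^-7 + A (w = +1)
2 components over 3 crossings, w = +1
lk(C1,C2): +1
3 Fox colorings among 3^3, |V(-1)| = 2: not tricolorable
why: w = +1 (over 3 crossings) is diagram-only; (-A^3)^(-1) removes it from V


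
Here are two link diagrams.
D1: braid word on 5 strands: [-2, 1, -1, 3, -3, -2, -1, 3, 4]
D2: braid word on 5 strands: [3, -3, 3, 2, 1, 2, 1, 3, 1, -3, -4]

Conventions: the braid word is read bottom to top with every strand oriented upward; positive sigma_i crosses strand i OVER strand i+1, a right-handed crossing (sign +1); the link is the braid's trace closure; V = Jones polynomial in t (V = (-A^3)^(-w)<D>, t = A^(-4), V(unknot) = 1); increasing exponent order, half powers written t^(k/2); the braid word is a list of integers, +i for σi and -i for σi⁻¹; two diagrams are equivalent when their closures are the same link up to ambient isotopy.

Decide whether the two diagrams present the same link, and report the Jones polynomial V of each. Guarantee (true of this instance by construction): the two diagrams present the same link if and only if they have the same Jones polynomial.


equivalent: no
V(D1) = -t^(-5/2) - t^(-1/2)  (w -1, c 9, <D> = A^-1 + A^7)
V(D2) = -t^(3/2) - t^(7/2) + t^(9/2) - t^(11/2)  [11 crossings, <D> = A^-7 - A^-3 + A + A^9, w = +5]
key observation: 2 values of V(t) split the 2 diagrams


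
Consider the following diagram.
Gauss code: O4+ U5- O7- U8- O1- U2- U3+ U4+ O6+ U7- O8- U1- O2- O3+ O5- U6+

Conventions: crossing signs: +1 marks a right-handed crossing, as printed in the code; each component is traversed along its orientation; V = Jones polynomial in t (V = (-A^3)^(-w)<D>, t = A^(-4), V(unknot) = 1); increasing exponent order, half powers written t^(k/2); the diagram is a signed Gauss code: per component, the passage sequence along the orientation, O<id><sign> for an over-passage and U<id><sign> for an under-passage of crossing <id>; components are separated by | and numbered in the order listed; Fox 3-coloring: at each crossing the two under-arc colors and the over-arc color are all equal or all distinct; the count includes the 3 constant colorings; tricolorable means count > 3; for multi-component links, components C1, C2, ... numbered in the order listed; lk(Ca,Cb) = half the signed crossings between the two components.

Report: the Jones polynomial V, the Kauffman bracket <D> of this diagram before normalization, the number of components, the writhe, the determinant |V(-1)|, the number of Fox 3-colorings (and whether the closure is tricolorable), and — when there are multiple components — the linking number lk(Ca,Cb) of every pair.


V(t) = t^-5 - 2t^-4 + 2t^-3 - 2t^-2 + 2t^-1 - 1 + t
bracket: A^-10 - A^-6 + 2A^-2 - 2A^2 + 2A^6 - 2A^10 + A^14, w = -2
1 component, writhe -2, over 8 crossings
det 11, colorings 3 of 3^8 — not tricolorable
observation: det 11 = |V(-1)|; not divisible by 3, so not tricolorable


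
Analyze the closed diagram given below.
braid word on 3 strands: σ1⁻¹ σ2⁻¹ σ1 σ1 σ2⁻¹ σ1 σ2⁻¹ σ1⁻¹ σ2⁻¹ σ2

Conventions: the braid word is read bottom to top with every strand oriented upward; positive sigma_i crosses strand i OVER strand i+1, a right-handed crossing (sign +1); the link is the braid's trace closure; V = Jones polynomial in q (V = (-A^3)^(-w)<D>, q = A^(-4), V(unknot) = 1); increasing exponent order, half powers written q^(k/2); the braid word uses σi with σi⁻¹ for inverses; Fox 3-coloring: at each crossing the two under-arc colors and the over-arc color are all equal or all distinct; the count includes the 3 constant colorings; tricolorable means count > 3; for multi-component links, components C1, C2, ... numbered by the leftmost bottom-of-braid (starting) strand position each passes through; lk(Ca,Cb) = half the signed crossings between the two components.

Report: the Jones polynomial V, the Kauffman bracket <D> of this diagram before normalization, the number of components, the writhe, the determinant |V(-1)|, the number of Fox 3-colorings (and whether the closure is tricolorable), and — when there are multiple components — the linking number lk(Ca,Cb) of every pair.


Jones polynomial: V(q) = -q^-5 + q^-4 - q^-3 + 2q^-2 - q^-1 + 2 - q
<D> = -A^-10 + 2A^-6 - A^-2 + 2A^2 - A^6 + A^10 - A^14; writhe -2
components 1, writhe -2 (10 crossings)
3-colorings: 9 of 3^10, det 9 — tricolorable
note: w = -2 (over 10 crossings) is diagram-only; (-A^3)^(2) removes it from V


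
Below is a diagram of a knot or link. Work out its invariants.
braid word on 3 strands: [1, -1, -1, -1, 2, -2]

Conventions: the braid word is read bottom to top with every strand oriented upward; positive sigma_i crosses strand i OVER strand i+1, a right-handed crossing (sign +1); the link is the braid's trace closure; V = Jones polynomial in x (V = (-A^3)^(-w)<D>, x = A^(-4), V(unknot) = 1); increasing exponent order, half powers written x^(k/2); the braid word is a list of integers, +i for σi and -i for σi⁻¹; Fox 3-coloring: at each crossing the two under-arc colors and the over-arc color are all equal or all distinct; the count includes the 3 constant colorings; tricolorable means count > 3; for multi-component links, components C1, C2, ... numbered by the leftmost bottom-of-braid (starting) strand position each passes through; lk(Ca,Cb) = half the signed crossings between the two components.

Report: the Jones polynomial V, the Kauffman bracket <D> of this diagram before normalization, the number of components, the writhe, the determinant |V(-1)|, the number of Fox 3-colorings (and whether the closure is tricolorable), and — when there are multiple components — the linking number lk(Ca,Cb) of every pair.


V(x) = x^-3 + x^-2 + x^-1 + 1
bracket: A^-6 + A^-2 + A^2 + A^6, w = -2
3 components, writhe -2, over 6 crossings
lk(C1,C2) = -1
linking number lk(C1,C3) = 0
lk(C2,C3): 0
det 0, colorings 9 of 3^6 — tricolorable
observation: det 0 = |V(-1)|; divisible by 3, so tricolorable


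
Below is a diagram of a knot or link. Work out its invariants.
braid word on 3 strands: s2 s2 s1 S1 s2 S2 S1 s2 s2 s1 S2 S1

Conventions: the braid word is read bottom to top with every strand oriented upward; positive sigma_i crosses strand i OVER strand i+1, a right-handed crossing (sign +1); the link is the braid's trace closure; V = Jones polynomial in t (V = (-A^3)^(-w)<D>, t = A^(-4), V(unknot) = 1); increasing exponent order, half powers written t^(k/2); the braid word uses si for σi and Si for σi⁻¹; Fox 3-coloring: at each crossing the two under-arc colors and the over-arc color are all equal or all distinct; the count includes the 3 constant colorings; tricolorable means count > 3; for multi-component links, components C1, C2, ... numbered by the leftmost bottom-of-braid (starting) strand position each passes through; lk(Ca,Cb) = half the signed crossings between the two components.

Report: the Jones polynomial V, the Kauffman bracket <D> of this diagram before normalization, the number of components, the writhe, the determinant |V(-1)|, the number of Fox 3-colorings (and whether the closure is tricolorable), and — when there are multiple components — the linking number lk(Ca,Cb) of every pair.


Jones polynomial: V(t) = t^-1 - 1 + 2t - 2t^2 + 2t^3 - 2t^4 + t^5
<D> = A^-14 - 2A^-10 + 2A^-6 - 2A^-2 + 2A^2 - A^6 + A^10; writhe +2
components 1, writhe +2 (12 crossings)
3-colorings: 3 of 3^12, det 11 — not tricolorable
note: inverse pairs cancel, leaving σ2 σ2 σ1⁻¹ σ2 σ2 σ1 σ2⁻¹ σ1⁻¹


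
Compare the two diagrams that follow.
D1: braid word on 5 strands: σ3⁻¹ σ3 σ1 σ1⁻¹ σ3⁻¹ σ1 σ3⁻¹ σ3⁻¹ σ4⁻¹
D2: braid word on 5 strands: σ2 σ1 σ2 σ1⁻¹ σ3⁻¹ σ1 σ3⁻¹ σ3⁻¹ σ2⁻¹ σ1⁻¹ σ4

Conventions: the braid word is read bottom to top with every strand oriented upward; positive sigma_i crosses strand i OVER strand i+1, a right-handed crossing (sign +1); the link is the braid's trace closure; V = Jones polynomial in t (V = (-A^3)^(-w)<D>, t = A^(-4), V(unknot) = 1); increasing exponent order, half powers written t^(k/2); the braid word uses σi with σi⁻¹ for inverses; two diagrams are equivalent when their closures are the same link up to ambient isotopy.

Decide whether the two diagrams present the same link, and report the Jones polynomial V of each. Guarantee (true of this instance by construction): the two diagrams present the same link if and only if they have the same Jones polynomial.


same link: yes
V(D1) = t^(-9/2) - t^(-5/2) - t^(-3/2) - t^(-1/2)  [9 crossings, <D> = A^-7 + A^-3 + A - A^9, w = -3]
V(D2) = t^(-9/2) - t^(-5/2) - t^(-3/2) - t^(-1/2)  [11 crossings, <D> = A^-1 + A^3 + A^7 - A^15, w = -1]
insight: all 2 diagrams share one V(t), hence one class


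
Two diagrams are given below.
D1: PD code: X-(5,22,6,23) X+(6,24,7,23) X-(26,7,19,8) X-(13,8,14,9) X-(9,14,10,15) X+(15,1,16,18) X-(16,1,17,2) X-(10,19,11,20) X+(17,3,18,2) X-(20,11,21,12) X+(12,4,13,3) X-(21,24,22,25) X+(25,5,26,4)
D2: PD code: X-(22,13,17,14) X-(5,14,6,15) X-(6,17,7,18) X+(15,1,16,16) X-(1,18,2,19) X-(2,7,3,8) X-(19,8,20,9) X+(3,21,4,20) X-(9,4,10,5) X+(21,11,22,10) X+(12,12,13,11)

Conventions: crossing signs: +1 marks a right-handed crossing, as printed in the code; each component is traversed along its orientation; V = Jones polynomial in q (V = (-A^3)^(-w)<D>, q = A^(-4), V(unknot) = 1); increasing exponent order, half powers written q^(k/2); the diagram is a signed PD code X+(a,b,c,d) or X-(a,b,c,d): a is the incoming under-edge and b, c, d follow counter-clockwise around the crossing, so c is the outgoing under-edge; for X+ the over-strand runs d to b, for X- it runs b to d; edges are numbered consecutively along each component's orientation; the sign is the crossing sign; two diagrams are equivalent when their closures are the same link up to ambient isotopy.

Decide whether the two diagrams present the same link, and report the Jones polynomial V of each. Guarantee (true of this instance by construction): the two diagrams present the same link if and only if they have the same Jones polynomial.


same link: no
V(D1) = -q^(-5/2) - q^(-1/2)  [13 crossings, <D> = A^-7 + A, w = -3]
D2 (bracket A^-3 + 2A^5 - A^9 + A^13 - A^17; 11 crossings at w = -3): V = q^(-13/2) - q^(-11/2) + q^(-9/2) - 2q^(-7/2) - q^(-3/2)
note: V(q) takes 2 values over 2 diagrams, fixing the grouping


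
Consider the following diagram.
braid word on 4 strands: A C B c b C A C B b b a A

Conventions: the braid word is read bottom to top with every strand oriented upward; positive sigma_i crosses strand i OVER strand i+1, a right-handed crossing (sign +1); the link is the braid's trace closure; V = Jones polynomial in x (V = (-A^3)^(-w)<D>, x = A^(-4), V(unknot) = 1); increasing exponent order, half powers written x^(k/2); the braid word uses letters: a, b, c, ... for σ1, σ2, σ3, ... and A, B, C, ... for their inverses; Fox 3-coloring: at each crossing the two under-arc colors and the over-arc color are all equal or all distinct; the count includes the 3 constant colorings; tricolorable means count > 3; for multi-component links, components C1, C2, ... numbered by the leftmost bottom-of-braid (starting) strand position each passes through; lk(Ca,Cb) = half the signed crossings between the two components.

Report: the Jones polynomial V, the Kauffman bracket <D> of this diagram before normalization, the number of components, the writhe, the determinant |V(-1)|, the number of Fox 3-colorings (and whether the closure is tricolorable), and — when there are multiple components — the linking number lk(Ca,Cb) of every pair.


V(x) = -x^-6 + 2x^-5 - 2x^-4 + 3x^-3 - 3x^-2 + 2x^-1 - 1 + x
bracket: -A^-13 + A^-9 - 2A^-5 + 3A^-1 - 3A^3 + 2A^7 - 2A^11 + A^15, w = -3
1 component, writhe -3, over 13 crossings
det 15, colorings 9 of 3^13 — tricolorable
observation: w = -3 shifts under R1 moves; the (-A^3)^(3) factor cancels that in V


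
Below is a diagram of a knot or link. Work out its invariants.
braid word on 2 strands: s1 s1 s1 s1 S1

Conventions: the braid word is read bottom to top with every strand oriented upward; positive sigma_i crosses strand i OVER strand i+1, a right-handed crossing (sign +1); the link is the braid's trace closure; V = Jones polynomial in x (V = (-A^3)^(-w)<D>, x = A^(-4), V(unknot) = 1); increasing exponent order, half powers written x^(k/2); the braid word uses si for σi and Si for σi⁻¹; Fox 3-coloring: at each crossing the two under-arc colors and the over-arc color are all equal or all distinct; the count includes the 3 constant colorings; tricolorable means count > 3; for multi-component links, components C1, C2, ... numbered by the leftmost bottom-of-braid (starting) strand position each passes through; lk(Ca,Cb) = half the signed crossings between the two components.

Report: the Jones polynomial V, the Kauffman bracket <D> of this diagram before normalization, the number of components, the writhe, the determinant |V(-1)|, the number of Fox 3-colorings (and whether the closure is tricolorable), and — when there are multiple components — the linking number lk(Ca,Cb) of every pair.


V(x) = x + x^3 - x^4
bracket: A^-7 - A^-3 - A^5, w = +3
1 component, writhe +3, over 5 crossings
det 3, colorings 9 of 3^5 — tricolorable
observation: inverse pairs cancel, leaving σ1 σ1 σ1


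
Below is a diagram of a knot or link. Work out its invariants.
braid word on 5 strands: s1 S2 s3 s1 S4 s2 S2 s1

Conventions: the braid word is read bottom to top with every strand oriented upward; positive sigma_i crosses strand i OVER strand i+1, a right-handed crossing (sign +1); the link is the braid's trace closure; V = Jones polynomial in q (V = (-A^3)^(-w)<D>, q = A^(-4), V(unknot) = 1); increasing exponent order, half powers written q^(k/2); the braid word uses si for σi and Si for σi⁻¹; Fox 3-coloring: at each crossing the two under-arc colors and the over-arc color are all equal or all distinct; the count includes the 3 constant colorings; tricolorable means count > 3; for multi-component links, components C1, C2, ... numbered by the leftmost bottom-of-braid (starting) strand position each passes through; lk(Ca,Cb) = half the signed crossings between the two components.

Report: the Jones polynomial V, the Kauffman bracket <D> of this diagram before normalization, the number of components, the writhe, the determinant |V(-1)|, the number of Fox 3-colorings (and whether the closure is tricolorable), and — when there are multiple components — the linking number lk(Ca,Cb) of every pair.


Jones polynomial: V(q) = q + q^3 - q^4
<D> = -A^-10 + A^-6 + A^2; writhe +2
components 1, writhe +2 (8 crossings)
3-colorings: 9 of 3^8, det 3 — tricolorable
note: V spans 3 powers of q: at least 3 crossings in any diagram


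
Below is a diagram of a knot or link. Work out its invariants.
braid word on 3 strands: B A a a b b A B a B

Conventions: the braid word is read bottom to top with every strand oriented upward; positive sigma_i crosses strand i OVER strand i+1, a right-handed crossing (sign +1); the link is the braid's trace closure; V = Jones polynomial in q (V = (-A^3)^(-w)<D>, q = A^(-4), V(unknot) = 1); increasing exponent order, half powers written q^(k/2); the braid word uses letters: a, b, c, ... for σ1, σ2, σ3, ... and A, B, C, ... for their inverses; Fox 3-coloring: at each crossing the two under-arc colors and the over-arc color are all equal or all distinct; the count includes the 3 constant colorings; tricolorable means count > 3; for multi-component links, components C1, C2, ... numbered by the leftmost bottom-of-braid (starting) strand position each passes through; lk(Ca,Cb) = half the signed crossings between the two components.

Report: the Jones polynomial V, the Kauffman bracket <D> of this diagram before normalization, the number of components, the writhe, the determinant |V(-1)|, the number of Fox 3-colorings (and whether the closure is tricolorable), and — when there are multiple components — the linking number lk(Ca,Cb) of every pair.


V = -q^-3 + q^-2 - q^-1 + 3 - q + q^2 - q^3
<D> = -A^-12 + A^-8 - A^-4 + 3 - A^4 + A^8 - A^12 (w = 0)
1 component over 10 crossings, w = 0
27 Fox colorings among 3^10, |V(-1)| = 9: tricolorable
why: |V(-1)| = 9: so tricolorable, since 3 divides 9


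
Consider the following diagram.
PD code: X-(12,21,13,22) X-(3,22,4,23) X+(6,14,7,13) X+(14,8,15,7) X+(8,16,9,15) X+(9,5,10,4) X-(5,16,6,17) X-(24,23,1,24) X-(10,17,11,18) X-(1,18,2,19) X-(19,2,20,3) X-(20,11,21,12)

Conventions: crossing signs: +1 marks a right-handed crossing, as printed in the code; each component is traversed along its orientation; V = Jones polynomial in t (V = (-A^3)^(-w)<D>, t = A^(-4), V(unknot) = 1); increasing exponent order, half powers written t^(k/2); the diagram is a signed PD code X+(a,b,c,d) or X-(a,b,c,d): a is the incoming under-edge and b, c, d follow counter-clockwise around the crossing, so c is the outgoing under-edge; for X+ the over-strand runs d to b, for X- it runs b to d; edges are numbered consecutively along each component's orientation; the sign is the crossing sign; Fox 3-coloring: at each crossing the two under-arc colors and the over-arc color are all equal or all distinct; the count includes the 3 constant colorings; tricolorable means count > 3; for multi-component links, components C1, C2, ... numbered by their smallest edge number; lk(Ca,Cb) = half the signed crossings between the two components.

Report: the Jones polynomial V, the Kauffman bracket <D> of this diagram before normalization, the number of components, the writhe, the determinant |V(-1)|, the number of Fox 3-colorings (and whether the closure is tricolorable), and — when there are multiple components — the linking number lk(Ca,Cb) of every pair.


V = -t^-6 + 2t^-5 - 4t^-4 + 5t^-3 - 4t^-2 + 5t^-1 - 3 + 2t - t^2
<D> = -A^-20 + 2A^-16 - 3A^-12 + 5A^-8 - 4A^-4 + 5 - 4A^4 + 2A^8 - A^12 (w = -4)
1 component over 12 crossings, w = -4
9 Fox colorings among 3^12, |V(-1)| = 27: tricolorable
why: |V(-1)| = 27: so tricolorable, since 3 divides 27


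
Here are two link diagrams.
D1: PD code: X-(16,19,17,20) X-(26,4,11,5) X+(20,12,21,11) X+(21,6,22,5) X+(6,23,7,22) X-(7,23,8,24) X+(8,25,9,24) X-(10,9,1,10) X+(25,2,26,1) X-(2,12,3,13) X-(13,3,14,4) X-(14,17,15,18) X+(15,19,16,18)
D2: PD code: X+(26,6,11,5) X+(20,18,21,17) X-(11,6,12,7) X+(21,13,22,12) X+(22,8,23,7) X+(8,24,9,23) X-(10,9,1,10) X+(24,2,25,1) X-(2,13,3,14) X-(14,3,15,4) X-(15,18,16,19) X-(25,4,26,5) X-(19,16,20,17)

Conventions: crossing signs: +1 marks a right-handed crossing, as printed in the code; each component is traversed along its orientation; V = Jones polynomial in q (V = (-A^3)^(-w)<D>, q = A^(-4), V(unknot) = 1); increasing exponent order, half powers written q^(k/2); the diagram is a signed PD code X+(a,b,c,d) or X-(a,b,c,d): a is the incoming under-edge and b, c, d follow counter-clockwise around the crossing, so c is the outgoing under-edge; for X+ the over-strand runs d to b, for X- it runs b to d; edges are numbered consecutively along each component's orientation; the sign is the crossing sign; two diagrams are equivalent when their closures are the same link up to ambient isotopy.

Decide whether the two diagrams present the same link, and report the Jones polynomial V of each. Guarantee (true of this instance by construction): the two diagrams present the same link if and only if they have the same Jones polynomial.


same link: yes
V(D1) = -q^(-3/2) + q^(-1/2) - 2q^(1/2) + q^(3/2) - 2q^(5/2) + q^(7/2)  [13 crossings, <D> = -A^-17 + 2A^-13 - A^-9 + 2A^-5 - A^-1 + A^3, w = -1]
D2 (bracket -A^-17 + 2A^-13 - A^-9 + 2A^-5 - A^-1 + A^3; 13 crossings at w = -1): V = -q^(-3/2) + q^(-1/2) - 2q^(1/2) + q^(3/2) - 2q^(5/2) + q^(7/2)
note: Reidemeister moves carry D1 (13 crossings) to D2 (13)


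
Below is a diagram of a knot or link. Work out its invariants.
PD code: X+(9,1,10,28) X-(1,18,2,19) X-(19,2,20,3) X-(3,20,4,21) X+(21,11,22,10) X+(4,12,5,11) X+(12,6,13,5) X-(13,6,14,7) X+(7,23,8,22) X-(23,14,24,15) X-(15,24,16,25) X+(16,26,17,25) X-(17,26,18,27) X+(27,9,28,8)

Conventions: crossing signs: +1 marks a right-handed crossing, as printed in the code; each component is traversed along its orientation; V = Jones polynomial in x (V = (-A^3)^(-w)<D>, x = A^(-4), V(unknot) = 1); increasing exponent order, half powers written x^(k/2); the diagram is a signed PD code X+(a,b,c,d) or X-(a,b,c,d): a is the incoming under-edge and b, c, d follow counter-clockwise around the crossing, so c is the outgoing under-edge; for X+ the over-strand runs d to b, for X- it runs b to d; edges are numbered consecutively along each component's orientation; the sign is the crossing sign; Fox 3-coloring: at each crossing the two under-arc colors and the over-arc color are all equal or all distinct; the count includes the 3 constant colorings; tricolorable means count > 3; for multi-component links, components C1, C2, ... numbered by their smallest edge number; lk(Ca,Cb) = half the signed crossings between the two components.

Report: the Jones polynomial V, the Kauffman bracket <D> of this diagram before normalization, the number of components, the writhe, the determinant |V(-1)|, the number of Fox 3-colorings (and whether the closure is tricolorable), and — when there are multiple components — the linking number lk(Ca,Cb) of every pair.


Jones polynomial: V(x) = -x^-3 + 2x^-2 - 2x^-1 + 3 - 2x + 2x^2 - x^3
<D> = -A^-12 + 2A^-8 - 2A^-4 + 3 - 2A^4 + 2A^8 - A^12; writhe 0
components 1, writhe 0 (14 crossings)
3-colorings: 3 of 3^14, det 13 — not tricolorable
note: V spans 6 powers of x: at least 6 crossings in any diagram


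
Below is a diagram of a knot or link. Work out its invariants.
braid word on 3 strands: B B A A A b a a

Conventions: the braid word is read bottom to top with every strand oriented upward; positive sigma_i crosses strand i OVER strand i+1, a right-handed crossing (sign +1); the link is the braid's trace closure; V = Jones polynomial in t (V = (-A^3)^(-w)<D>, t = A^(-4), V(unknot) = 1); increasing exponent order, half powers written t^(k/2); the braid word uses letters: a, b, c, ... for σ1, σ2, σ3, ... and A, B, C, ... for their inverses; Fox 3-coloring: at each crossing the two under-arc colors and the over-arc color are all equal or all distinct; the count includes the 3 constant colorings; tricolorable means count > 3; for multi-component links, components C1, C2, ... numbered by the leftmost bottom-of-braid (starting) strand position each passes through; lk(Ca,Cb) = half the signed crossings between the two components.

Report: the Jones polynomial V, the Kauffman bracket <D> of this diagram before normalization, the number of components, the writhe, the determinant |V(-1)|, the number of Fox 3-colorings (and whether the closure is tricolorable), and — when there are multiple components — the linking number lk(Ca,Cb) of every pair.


V = t^-5 - 2t^-4 + 2t^-3 - 2t^-2 + 2t^-1 - 1 + t
<D> = A^-10 - A^-6 + 2A^-2 - 2A^2 + 2A^6 - 2A^10 + A^14 (w = -2)
1 component over 8 crossings, w = -2
3 Fox colorings among 3^8, |V(-1)| = 11: not tricolorable
why: det 11 = |V(-1)|; not divisible by 3, so not tricolorable


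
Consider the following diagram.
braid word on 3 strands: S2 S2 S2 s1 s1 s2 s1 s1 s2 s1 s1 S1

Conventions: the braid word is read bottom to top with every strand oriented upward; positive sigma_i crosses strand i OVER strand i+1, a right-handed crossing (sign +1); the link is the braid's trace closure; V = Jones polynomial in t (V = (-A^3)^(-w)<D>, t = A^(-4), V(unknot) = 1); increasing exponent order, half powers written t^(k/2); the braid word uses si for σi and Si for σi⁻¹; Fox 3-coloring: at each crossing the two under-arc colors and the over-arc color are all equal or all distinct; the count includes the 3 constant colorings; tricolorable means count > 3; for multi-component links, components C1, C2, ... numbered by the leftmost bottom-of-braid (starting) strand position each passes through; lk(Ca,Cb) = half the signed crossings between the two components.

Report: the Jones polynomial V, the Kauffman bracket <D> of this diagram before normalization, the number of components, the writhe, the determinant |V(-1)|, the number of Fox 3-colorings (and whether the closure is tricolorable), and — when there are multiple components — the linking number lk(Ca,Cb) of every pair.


V = t - t^2 + 2t^3 - t^4 + t^5 - t^6
<D> = -A^-12 + A^-8 - A^-4 + 2 - A^4 + A^8 (w = +4)
1 component over 12 crossings, w = +4
3 Fox colorings among 3^12, |V(-1)| = 7: not tricolorable
why: V spans 5 powers of t: at least 5 crossings in any diagram


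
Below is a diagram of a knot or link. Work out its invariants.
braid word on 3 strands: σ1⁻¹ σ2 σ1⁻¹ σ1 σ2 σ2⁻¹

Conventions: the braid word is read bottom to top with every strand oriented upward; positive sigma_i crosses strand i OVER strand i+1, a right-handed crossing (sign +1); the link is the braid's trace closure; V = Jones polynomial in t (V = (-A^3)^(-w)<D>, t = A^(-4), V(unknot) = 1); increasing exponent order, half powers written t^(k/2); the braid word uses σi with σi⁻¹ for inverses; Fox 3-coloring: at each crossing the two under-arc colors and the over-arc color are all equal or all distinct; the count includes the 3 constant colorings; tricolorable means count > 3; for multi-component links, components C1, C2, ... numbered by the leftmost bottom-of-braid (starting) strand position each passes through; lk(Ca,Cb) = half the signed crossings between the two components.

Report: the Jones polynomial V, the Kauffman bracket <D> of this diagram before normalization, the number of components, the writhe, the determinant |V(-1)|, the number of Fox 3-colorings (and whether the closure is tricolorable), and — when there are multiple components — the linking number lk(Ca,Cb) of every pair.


Jones polynomial: V(t) = 1
<D> = 1; writhe 0
components 1, writhe 0 (6 crossings)
3-colorings: 3 of 3^6, det 1 — not tricolorable
note: det 1 = |V(-1)|; not divisible by 3, so not tricolorable
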